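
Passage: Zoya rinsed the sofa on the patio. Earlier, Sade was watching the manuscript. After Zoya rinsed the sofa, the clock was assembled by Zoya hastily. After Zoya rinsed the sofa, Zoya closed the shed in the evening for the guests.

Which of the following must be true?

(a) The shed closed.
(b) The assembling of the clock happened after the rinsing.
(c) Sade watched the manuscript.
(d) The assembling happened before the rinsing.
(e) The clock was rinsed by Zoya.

(a) Entailed — 'Zoya closed the shed' is causative; it entails the inchoative 'the shed closed'.
(b) Entailed — the narrative places the rinsing before the assembling.
(c) Entailed — 'watch' is an activity; 'was watching' entails that some watching happened, so 'watched' holds.
(d) Not entailed — the narrative places the rinsing before the assembling, not after.
(e) Not entailed — Zoya rinsed the sofa, not the clock; the clock belongs to the assembling event.

(a), (b), (c)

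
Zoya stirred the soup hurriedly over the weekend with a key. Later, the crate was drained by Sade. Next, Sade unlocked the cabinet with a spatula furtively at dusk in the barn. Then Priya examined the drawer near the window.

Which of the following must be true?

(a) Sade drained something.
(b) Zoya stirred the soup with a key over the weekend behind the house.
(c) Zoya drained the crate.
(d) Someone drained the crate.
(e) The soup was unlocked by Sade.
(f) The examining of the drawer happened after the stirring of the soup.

(a) Entailed — this follows by dropping conjuncts from the draining event's description.
(b) Not entailed — 'behind the house' adds information not in the original event.
(c) Not entailed — the passage has Sade draining the crate, not Zoya.
(d) Entailed — this follows by dropping conjuncts from the draining event's description.
(e) Not entailed — Sade unlocked the cabinet, not the soup; the soup belongs to the stirring event.
(f) Entailed — the narrative places the stirring before the examining.

(a), (d), (f)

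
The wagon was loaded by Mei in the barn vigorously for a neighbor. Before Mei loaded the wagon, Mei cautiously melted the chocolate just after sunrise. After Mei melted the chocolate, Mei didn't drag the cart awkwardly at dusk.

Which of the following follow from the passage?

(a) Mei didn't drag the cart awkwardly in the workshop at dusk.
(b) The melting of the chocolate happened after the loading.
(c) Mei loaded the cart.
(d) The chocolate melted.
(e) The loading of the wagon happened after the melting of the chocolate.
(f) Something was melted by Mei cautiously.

(a) Entailed — under negation, adding a further restriction is entailed: if no such dragging event occurred, none occurred in the workshop either.
(b) Not entailed — the narrative places the melting before the loading, not after.
(c) Not entailed — Mei loaded the wagon, not the cart; the cart belongs to the dragging event.
(d) Entailed — 'Mei melted the chocolate' is causative; it entails the inchoative 'the chocolate melted'.
(e) Entailed — the narrative places the melting before the loading.
(f) Entailed — every conjunct here is already in the original melting event.

(a), (d), (e), (f)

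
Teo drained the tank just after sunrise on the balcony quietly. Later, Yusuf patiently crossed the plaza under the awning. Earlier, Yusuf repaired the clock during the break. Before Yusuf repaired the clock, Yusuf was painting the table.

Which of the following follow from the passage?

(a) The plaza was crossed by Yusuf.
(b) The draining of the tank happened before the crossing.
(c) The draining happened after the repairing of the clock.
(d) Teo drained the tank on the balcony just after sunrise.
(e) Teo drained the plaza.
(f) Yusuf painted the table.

(a), (b), (d)

(a) Entailed — every conjunct here is already in the original crossing event.
(b) Entailed — the narrative places the draining before the crossing.
(c) Not entailed — the narrative doesn't order the repairing relative to the draining.
(d) Entailed — dropping 'quietly' leaves a sub-description the original still satisfies.
(e) Not entailed — Teo drained the tank, not the plaza; the plaza belongs to the crossing event.
(f) Not entailed — 'was painting' is progressive on an accomplishment; it does not entail the completed 'painted'.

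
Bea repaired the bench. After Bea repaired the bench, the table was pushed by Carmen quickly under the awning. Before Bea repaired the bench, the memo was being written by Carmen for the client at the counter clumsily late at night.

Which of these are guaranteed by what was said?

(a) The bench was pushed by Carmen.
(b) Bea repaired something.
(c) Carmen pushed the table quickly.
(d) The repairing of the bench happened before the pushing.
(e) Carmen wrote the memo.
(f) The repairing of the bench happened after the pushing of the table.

(b), (c), (d)

(a) Not entailed — Carmen pushed the table, not the bench; the bench belongs to the repairing event.
(b) Entailed — generalizing the patient leaves a sub-description the original still satisfies.
(c) Entailed — this follows by dropping conjuncts from the pushing event's description.
(d) Entailed — the narrative places the repairing before the pushing.
(e) Not entailed — 'was writing' is progressive on an accomplishment; it does not entail the completed 'wrote'.
(f) Not entailed — the narrative places the repairing before the pushing, not after.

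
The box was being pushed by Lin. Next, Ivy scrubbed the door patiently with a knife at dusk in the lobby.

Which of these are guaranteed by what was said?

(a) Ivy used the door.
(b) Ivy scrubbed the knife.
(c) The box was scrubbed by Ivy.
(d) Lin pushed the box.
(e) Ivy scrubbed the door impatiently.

(a) Not entailed — the door is the patient, not an instrument — Ivy used a knife.
(b) Not entailed — the knife is the instrument, not what was scrubbed.
(c) Not entailed — Ivy scrubbed the door, not the box; the box belongs to the pushing event.
(d) Entailed — 'push' is an activity; 'was pushing' entails that some pushing happened, so 'pushed' holds.
(e) Not entailed — 'impatiently' adds a manner not in (and inconsistent with) the original.

(d)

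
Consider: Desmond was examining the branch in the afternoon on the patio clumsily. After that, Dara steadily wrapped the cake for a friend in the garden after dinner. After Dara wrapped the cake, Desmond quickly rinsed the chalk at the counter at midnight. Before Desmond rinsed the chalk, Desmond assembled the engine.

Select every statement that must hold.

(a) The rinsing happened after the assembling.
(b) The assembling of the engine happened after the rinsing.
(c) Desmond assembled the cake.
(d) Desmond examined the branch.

(a), (d)

(a) Entailed — the narrative places the assembling before the rinsing.
(b) Not entailed — the narrative places the assembling before the rinsing, not after.
(c) Not entailed — Desmond assembled the engine, not the cake; the cake belongs to the wrapping event.
(d) Entailed — 'examine' is an activity; 'was examining' entails that some examining happened, so 'examined' holds.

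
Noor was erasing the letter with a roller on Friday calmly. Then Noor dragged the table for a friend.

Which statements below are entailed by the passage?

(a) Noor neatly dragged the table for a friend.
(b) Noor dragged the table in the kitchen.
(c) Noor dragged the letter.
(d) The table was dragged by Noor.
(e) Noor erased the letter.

(a) Not entailed — 'neatly' adds information not in the original event.
(b) Not entailed — 'in the kitchen' adds information not in the original event.
(c) Not entailed — Noor dragged the table, not the letter; the letter belongs to the erasing event.
(d) Entailed — the original entails any weakening of itself; this just drops 'for a friend'.
(e) Not entailed — 'was erasing' is progressive on an accomplishment; it does not entail the completed 'erased'.

(d)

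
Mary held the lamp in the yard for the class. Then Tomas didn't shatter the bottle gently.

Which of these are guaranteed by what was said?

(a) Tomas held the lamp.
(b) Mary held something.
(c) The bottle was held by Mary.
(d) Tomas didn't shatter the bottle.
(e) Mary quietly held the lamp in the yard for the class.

(b)

(a) Not entailed — the passage has Mary holding the lamp, not Tomas.
(b) Entailed — every conjunct here is already in the original holding event.
(c) Not entailed — Mary held the lamp, not the bottle; the bottle belongs to the shattering event.
(d) Not entailed — dropping 'gently' under negation is not valid — the original leaves open that Tomas shattered the bottle some other way.
(e) Not entailed — 'quietly' adds information not in the original event.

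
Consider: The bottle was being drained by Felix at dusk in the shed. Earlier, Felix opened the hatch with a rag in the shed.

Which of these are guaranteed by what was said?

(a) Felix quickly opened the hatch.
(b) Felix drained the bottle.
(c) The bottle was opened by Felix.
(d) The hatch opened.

(a) Not entailed — 'quickly' adds information not in the original event.
(b) Not entailed — 'was draining' is progressive on an accomplishment; it does not entail the completed 'drained'.
(c) Not entailed — Felix opened the hatch, not the bottle; the bottle belongs to the draining event.
(d) Entailed — 'Felix opened the hatch' is causative; it entails the inchoative 'the hatch opened'.

(d)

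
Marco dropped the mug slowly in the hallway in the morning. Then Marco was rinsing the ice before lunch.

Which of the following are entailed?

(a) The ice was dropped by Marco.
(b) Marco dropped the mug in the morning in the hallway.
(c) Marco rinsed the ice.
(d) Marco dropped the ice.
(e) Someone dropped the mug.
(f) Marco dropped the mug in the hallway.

(b), (c), (e), (f)

(a) Not entailed — Marco dropped the mug, not the ice; the ice belongs to the rinsing event.
(b) Entailed — dropping 'slowly' leaves a sub-description the original still satisfies.
(c) Entailed — 'rinse' is an activity; 'was rinsing' entails that some rinsing happened, so 'rinsed' holds.
(d) Not entailed — Marco dropped the mug, not the ice; the ice belongs to the rinsing event.
(e) Entailed — this follows by dropping conjuncts from the dropping event's description.
(f) Entailed — every conjunct here is already in the original dropping event.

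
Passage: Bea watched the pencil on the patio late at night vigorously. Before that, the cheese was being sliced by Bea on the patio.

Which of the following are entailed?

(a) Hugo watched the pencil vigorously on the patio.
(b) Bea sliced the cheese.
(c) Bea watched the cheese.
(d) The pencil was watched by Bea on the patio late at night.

(a) Not entailed — the passage has Bea watching the pencil, not Hugo.
(b) Not entailed — 'was slicing' is progressive on an accomplishment; it does not entail the completed 'sliced'.
(c) Not entailed — Bea watched the pencil, not the cheese; the cheese belongs to the slicing event.
(d) Entailed — every conjunct here is already in the original watching event.

(d)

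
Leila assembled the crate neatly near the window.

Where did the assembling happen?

'near the window' marks the location of the assembling event.

near the window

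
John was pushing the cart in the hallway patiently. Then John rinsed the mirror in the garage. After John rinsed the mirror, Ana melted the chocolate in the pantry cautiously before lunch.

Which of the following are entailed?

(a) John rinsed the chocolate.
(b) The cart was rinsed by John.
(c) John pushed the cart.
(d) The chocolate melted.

(a) Not entailed — John rinsed the mirror, not the chocolate; the chocolate belongs to the melting event.
(b) Not entailed — John rinsed the mirror, not the cart; the cart belongs to the pushing event.
(c) Entailed — 'push' is an activity; 'was pushing' entails that some pushing happened, so 'pushed' holds.
(d) Entailed — 'Ana melted the chocolate' is causative; it entails the inchoative 'the chocolate melted'.

(c), (d)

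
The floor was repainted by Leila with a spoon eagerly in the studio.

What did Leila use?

a spoon

'with a spoon' marks the instrument of the repainting event.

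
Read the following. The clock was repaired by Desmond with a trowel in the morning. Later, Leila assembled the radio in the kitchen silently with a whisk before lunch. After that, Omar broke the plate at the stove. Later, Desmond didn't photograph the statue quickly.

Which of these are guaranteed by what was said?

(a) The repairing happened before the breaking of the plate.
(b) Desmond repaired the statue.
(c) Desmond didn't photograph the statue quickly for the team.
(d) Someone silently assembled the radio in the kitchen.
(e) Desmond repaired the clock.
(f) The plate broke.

(a), (c), (d), (e), (f)

(a) Entailed — the narrative places the repairing before the breaking.
(b) Not entailed — Desmond repaired the clock, not the statue; the statue belongs to the photographing event.
(c) Entailed — under negation, adding a further restriction is entailed: if no such photographing event occurred, none occurred for the team either.
(d) Entailed — dropping 'with a whisk', 'before lunch' and generalizing the agent leaves a sub-description the original still satisfies.
(e) Entailed — this follows by dropping conjuncts from the repairing event's description.
(f) Entailed — 'Omar broke the plate' is causative; it entails the inchoative 'the plate broke'.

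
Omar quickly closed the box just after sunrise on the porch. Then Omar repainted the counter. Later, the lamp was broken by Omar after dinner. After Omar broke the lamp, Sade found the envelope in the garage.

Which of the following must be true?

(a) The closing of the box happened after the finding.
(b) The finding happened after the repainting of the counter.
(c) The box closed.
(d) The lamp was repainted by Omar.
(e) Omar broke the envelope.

(b), (c)

(a) Not entailed — the narrative places the closing before the finding, not after.
(b) Entailed — the narrative places the repainting before the finding.
(c) Entailed — 'Omar closed the box' is causative; it entails the inchoative 'the box closed'.
(d) Not entailed — Omar repainted the counter, not the lamp; the lamp belongs to the breaking event.
(e) Not entailed — Omar broke the lamp, not the envelope; the envelope belongs to the finding event.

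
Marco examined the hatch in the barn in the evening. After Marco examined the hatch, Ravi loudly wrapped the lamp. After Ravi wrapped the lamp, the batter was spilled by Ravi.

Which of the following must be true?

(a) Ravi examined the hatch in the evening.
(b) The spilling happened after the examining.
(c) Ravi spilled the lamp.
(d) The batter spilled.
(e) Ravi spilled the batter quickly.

(a) Not entailed — the passage has Marco examining the hatch, not Ravi.
(b) Entailed — the narrative places the examining before the spilling.
(c) Not entailed — Ravi spilled the batter, not the lamp; the lamp belongs to the wrapping event.
(d) Entailed — 'Ravi spilled the batter' is causative; it entails the inchoative 'the batter spilled'.
(e) Not entailed — 'quickly' adds information not in the original event.

(b), (d)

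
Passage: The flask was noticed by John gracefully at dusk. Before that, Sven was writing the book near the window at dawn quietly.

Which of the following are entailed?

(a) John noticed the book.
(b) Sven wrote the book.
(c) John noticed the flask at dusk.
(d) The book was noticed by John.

(c)

(a) Not entailed — John noticed the flask, not the book; the book belongs to the writing event.
(b) Not entailed — 'was writing' is progressive on an accomplishment; it does not entail the completed 'wrote'.
(c) Entailed — dropping 'gracefully' leaves a sub-description the original still satisfies.
(d) Not entailed — John noticed the flask, not the book; the book belongs to the writing event.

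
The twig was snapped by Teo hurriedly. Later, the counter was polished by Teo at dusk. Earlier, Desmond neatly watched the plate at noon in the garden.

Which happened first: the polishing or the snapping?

the snapping

The connectives place the snapping before the polishing.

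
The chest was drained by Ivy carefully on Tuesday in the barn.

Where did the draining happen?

in the barn

'in the barn' marks the location of the draining event.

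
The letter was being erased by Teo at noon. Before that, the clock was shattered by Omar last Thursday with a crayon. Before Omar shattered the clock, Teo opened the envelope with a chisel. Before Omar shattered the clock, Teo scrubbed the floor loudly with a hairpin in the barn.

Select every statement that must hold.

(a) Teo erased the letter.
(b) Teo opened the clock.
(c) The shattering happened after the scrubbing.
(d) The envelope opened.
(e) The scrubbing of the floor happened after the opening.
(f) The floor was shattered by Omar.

(c), (d)

(a) Not entailed — 'was erasing' is progressive on an accomplishment; it does not entail the completed 'erased'.
(b) Not entailed — Teo opened the envelope, not the clock; the clock belongs to the shattering event.
(c) Entailed — the narrative places the scrubbing before the shattering.
(d) Entailed — 'Teo opened the envelope' is causative; it entails the inchoative 'the envelope opened'.
(e) Not entailed — the narrative doesn't order the opening relative to the scrubbing.
(f) Not entailed — Omar shattered the clock, not the floor; the floor belongs to the scrubbing event.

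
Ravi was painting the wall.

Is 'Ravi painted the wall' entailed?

no

'was painting' is progressive; for an accomplishment like 'paint the wall', it doesn't entail completion.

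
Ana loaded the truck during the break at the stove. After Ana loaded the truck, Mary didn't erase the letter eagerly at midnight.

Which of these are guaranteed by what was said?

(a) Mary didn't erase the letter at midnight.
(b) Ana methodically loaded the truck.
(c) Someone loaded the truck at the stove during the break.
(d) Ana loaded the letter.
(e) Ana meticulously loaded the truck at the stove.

(a) Not entailed — dropping 'eagerly' under negation is not valid — the original leaves open that Mary erased the letter some other way.
(b) Not entailed — 'methodically' adds information not in the original event.
(c) Entailed — generalizing the agent leaves a sub-description the original still satisfies.
(d) Not entailed — Ana loaded the truck, not the letter; the letter belongs to the erasing event.
(e) Not entailed — 'meticulously' adds information not in the original event.

(c)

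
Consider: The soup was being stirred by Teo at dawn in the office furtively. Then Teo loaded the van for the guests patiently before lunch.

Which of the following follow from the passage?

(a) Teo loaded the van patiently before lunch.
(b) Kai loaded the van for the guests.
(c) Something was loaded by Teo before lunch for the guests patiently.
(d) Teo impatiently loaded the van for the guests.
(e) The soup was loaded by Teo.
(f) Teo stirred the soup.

(a), (c), (f)

(a) Entailed — dropping 'for the guests' leaves a sub-description the original still satisfies.
(b) Not entailed — the passage has Teo loading the van, not Kai.
(c) Entailed — the original entails any weakening of itself; this just generalizes the patient.
(d) Not entailed — 'impatiently' adds a manner not in (and inconsistent with) the original.
(e) Not entailed — Teo loaded the van, not the soup; the soup belongs to the stirring event.
(f) Entailed — 'stir' is an activity; 'was stirring' entails that some stirring happened, so 'stirred' holds.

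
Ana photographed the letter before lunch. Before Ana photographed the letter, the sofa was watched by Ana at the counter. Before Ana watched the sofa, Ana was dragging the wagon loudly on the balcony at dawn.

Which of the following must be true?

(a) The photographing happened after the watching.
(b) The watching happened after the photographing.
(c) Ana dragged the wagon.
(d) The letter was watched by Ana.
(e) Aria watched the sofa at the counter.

(a), (c)

(a) Entailed — the narrative places the watching before the photographing.
(b) Not entailed — the narrative places the watching before the photographing, not after.
(c) Entailed — 'drag' is an activity; 'was dragging' entails that some dragging happened, so 'dragged' holds.
(d) Not entailed — Ana watched the sofa, not the letter; the letter belongs to the photographing event.
(e) Not entailed — the passage has Ana watching the sofa, not Aria.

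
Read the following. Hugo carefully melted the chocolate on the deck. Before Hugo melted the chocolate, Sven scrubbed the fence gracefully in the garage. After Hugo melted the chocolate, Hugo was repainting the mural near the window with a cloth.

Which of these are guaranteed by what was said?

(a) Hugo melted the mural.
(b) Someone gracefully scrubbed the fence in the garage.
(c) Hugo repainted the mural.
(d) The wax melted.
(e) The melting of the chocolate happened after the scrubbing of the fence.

(a) Not entailed — Hugo melted the chocolate, not the mural; the mural belongs to the repainting event.
(b) Entailed — this follows by dropping conjuncts from the scrubbing event's description.
(c) Not entailed — 'was repainting' is progressive on an accomplishment; it does not entail the completed 'repainted'.
(d) Not entailed — the chocolate is what melted, not the wax.
(e) Entailed — the narrative places the scrubbing before the melting.

(b), (e)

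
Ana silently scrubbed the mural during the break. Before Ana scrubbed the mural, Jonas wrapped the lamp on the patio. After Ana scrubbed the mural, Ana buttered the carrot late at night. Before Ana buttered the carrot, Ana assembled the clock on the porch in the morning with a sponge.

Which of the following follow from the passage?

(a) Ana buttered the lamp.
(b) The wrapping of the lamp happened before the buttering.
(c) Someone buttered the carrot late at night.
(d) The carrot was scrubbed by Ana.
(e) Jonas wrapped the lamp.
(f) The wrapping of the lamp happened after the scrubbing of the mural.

(a) Not entailed — Ana buttered the carrot, not the lamp; the lamp belongs to the wrapping event.
(b) Entailed — the narrative places the wrapping before the buttering.
(c) Entailed — generalizing the agent leaves a sub-description the original still satisfies.
(d) Not entailed — Ana scrubbed the mural, not the carrot; the carrot belongs to the buttering event.
(e) Entailed — the original entails any weakening of itself; this just drops 'on the patio'.
(f) Not entailed — the narrative places the wrapping before the scrubbing, not after.

(b), (c), (e)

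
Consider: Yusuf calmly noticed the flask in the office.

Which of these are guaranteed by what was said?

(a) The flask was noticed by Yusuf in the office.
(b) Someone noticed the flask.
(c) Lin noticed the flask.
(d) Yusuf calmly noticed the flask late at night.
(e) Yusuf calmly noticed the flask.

(a) Entailed — dropping 'calmly' leaves a sub-description the original still satisfies.
(b) Entailed — the original entails any weakening of itself; this just drops 'calmly', 'in the office' and generalizes the agent.
(c) Not entailed — the passage has Yusuf noticing the flask, not Lin.
(d) Not entailed — 'late at night' adds information not in the original event.
(e) Entailed — every conjunct here is already in the original noticing event.

(a), (b), (e)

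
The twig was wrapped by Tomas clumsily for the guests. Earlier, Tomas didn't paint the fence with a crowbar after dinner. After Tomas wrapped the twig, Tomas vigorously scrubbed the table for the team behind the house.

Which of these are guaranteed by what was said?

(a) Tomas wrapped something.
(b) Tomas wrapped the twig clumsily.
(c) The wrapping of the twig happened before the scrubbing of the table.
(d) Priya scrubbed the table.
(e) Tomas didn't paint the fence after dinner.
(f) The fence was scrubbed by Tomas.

(a) Entailed — dropping 'clumsily', 'for the guests' and generalizing the patient leaves a sub-description the original still satisfies.
(b) Entailed — dropping 'for the guests' leaves a sub-description the original still satisfies.
(c) Entailed — the narrative places the wrapping before the scrubbing.
(d) Not entailed — the passage has Tomas scrubbing the table, not Priya.
(e) Not entailed — dropping 'with a crowbar' under negation is not valid — the original leaves open that Tomas painted the fence some other way.
(f) Not entailed — Tomas scrubbed the table, not the fence; the fence belongs to the painting event.

(a), (b), (c)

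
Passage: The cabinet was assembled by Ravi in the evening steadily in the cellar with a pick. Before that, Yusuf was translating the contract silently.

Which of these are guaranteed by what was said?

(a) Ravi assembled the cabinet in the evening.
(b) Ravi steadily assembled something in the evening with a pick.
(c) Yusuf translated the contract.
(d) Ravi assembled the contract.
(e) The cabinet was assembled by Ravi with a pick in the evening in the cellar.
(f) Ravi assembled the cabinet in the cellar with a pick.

(a), (b), (e), (f)

(a) Entailed — this follows by dropping conjuncts from the assembling event's description.
(b) Entailed — every conjunct here is already in the original assembling event.
(c) Not entailed — 'was translating' is progressive on an accomplishment; it does not entail the completed 'translated'.
(d) Not entailed — Ravi assembled the cabinet, not the contract; the contract belongs to the translating event.
(e) Entailed — the original entails any weakening of itself; this just drops 'steadily'.
(f) Entailed — this follows by dropping conjuncts from the assembling event's description.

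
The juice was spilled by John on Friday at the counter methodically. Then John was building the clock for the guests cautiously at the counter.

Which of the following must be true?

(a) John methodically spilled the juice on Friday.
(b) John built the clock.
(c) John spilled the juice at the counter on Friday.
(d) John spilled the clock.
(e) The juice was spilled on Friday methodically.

(a) Entailed — dropping 'at the counter' leaves a sub-description the original still satisfies.
(b) Not entailed — 'was building' is progressive on an accomplishment; it does not entail the completed 'built'.
(c) Entailed — dropping 'methodically' leaves a sub-description the original still satisfies.
(d) Not entailed — John spilled the juice, not the clock; the clock belongs to the building event.
(e) Entailed — this follows by dropping conjuncts from the spilling event's description.

(a), (c), (e)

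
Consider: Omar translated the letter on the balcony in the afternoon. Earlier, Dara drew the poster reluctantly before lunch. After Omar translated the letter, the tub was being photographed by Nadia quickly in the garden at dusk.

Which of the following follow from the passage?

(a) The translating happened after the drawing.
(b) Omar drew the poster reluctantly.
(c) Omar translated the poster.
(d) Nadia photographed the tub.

(a)

(a) Entailed — the narrative places the drawing before the translating.
(b) Not entailed — the passage has Dara drawing the poster, not Omar.
(c) Not entailed — Omar translated the letter, not the poster; the poster belongs to the drawing event.
(d) Not entailed — 'was photographing' is progressive on an accomplishment; it does not entail the completed 'photographed'.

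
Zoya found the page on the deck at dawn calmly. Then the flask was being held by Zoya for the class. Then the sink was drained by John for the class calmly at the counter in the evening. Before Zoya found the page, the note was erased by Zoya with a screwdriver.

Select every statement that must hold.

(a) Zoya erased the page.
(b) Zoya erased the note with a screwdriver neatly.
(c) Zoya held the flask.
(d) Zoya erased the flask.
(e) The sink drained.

(a) Not entailed — Zoya erased the note, not the page; the page belongs to the finding event.
(b) Not entailed — 'neatly' adds information not in the original event.
(c) Entailed — 'hold' is an activity; 'was holding' entails that some holding happened, so 'held' holds.
(d) Not entailed — Zoya erased the note, not the flask; the flask belongs to the holding event.
(e) Entailed — 'John drained the sink' is causative; it entails the inchoative 'the sink drained'.

(c), (e)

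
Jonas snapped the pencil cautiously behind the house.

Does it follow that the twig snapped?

no

Nothing is said about any twig; only the pencil is affected.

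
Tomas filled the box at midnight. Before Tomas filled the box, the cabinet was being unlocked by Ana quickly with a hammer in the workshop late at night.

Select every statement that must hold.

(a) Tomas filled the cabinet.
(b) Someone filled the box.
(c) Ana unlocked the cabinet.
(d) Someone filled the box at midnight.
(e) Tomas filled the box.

(b), (d), (e)

(a) Not entailed — Tomas filled the box, not the cabinet; the cabinet belongs to the unlocking event.
(b) Entailed — every conjunct here is already in the original filling event.
(c) Not entailed — 'was unlocking' is progressive on an accomplishment; it does not entail the completed 'unlocked'.
(d) Entailed — the original entails any weakening of itself; this just generalizes the agent.
(e) Entailed — this follows by dropping conjuncts from the filling event's description.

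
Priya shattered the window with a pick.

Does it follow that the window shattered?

'Priya shattered the window' is the causative; it entails the inchoative 'the window shattered'.

yes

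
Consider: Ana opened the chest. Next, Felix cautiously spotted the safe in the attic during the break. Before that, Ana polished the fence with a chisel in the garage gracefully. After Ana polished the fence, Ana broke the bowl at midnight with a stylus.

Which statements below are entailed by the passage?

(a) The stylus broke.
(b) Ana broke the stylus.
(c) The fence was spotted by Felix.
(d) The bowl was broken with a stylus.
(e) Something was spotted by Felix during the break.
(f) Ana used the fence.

(d), (e)

(a) Not entailed — the bowl is what broke, not the stylus.
(b) Not entailed — the stylus is the instrument, not what was broken.
(c) Not entailed — Felix spotted the safe, not the fence; the fence belongs to the polishing event.
(d) Entailed — dropping 'at midnight' and generalizing the agent leaves a sub-description the original still satisfies.
(e) Entailed — dropping 'cautiously', 'in the attic' and generalizing the patient leaves a sub-description the original still satisfies.
(f) Not entailed — the fence is the patient, not an instrument — Ana used a chisel.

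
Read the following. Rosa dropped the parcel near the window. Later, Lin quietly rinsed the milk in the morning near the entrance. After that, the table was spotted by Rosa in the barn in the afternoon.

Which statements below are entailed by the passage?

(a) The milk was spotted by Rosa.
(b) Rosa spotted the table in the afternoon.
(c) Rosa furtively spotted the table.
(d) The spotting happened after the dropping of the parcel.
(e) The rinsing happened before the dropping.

(a) Not entailed — Rosa spotted the table, not the milk; the milk belongs to the rinsing event.
(b) Entailed — the original entails any weakening of itself; this just drops 'in the barn'.
(c) Not entailed — 'furtively' adds information not in the original event.
(d) Entailed — the narrative places the dropping before the spotting.
(e) Not entailed — the narrative places the dropping before the rinsing, not after.

(b), (d)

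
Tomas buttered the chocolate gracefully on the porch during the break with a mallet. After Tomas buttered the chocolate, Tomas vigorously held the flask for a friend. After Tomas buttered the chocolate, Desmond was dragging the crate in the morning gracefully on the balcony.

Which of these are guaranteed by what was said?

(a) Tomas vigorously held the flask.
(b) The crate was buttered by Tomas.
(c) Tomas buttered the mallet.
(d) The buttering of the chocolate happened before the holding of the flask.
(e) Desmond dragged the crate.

(a) Entailed — this follows by dropping conjuncts from the holding event's description.
(b) Not entailed — Tomas buttered the chocolate, not the crate; the crate belongs to the dragging event.
(c) Not entailed — the mallet is the instrument, not what was buttered.
(d) Entailed — the narrative places the buttering before the holding.
(e) Entailed — 'drag' is an activity; 'was dragging' entails that some dragging happened, so 'dragged' holds.

(a), (d), (e)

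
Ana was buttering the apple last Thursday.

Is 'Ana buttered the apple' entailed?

no

'was buttering' is progressive; for an accomplishment like 'butter the apple', it doesn't entail completion.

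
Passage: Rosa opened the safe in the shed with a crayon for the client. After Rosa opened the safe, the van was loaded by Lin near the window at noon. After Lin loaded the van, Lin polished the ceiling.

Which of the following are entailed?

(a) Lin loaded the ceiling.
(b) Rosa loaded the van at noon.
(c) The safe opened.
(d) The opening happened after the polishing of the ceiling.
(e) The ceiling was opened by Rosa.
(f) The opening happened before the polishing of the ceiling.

(c), (f)

(a) Not entailed — Lin loaded the van, not the ceiling; the ceiling belongs to the polishing event.
(b) Not entailed — the passage has Lin loading the van, not Rosa.
(c) Entailed — 'Rosa opened the safe' is causative; it entails the inchoative 'the safe opened'.
(d) Not entailed — the narrative places the opening before the polishing, not after.
(e) Not entailed — Rosa opened the safe, not the ceiling; the ceiling belongs to the polishing event.
(f) Entailed — the narrative places the opening before the polishing.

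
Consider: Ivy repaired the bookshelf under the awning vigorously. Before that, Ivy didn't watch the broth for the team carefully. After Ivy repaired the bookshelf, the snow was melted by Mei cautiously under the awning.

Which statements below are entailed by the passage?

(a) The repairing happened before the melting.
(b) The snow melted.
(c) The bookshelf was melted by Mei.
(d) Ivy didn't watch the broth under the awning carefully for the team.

(a) Entailed — the narrative places the repairing before the melting.
(b) Entailed — 'Mei melted the snow' is causative; it entails the inchoative 'the snow melted'.
(c) Not entailed — Mei melted the snow, not the bookshelf; the bookshelf belongs to the repairing event.
(d) Entailed — under negation, adding a further restriction is entailed: if no such watching event occurred, none occurred under the awning either.

(a), (b), (d)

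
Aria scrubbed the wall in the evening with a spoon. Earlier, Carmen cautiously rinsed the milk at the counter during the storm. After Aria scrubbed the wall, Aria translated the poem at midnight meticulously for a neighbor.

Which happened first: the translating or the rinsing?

The connectives place the rinsing before the translating.

the rinsing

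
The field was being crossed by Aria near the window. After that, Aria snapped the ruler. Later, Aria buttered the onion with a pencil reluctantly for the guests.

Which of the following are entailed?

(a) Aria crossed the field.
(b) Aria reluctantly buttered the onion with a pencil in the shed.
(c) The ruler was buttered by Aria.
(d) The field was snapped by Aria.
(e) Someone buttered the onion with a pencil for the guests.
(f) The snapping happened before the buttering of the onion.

(a) Not entailed — 'was crossing' is progressive on an accomplishment; it does not entail the completed 'crossed'.
(b) Not entailed — 'in the shed' adds information not in the original event.
(c) Not entailed — Aria buttered the onion, not the ruler; the ruler belongs to the snapping event.
(d) Not entailed — Aria snapped the ruler, not the field; the field belongs to the crossing event.
(e) Entailed — every conjunct here is already in the original buttering event.
(f) Entailed — the narrative places the snapping before the buttering.

(e), (f)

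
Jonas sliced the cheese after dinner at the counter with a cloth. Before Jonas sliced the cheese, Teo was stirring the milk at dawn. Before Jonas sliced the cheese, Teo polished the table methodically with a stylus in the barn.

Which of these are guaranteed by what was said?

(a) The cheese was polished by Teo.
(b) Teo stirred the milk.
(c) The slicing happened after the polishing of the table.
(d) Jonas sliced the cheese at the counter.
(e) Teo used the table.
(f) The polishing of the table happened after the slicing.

(b), (c), (d)

(a) Not entailed — Teo polished the table, not the cheese; the cheese belongs to the slicing event.
(b) Entailed — 'stir' is an activity; 'was stirring' entails that some stirring happened, so 'stirred' holds.
(c) Entailed — the narrative places the polishing before the slicing.
(d) Entailed — dropping 'after dinner', 'with a cloth' leaves a sub-description the original still satisfies.
(e) Not entailed — the table is the patient, not an instrument — Teo used a stylus.
(f) Not entailed — the narrative places the polishing before the slicing, not after.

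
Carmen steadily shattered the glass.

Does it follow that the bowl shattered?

no

Nothing is said about any bowl; only the glass is affected.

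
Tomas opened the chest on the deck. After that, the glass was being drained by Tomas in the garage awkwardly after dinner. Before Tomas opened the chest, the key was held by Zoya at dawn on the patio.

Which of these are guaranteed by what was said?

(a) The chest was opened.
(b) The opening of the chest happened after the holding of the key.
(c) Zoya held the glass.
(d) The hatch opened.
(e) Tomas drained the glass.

(a), (b)

(a) Entailed — dropping 'on the deck' and generalizing the agent leaves a sub-description the original still satisfies.
(b) Entailed — the narrative places the holding before the opening.
(c) Not entailed — Zoya held the key, not the glass; the glass belongs to the draining event.
(d) Not entailed — the chest is what opened, not the hatch.
(e) Not entailed — 'was draining' is progressive on an accomplishment; it does not entail the completed 'drained'.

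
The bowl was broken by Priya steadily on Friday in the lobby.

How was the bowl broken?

'steadily' marks the manner of the breaking event.

steadily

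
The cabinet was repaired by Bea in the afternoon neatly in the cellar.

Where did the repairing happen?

in the cellar

'in the cellar' marks the location of the repairing event.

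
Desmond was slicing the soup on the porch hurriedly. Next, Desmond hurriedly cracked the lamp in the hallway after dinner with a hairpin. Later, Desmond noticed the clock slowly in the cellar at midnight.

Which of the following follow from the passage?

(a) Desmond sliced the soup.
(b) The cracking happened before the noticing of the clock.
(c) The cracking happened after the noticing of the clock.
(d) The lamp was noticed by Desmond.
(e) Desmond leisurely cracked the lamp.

(b)

(a) Not entailed — 'was slicing' is progressive on an accomplishment; it does not entail the completed 'sliced'.
(b) Entailed — the narrative places the cracking before the noticing.
(c) Not entailed — the narrative places the cracking before the noticing, not after.
(d) Not entailed — Desmond noticed the clock, not the lamp; the lamp belongs to the cracking event.
(e) Not entailed — 'leisurely' adds a manner not in (and inconsistent with) the original.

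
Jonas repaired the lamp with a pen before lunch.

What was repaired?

'the lamp' marks the patient of the repairing event.

the lamp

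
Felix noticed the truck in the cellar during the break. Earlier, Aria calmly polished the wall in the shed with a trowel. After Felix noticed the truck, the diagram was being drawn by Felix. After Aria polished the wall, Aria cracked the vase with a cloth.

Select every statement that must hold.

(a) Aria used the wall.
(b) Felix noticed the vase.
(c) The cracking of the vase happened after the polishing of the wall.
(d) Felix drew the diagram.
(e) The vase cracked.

(a) Not entailed — the wall is the patient, not an instrument — Aria used a trowel.
(b) Not entailed — Felix noticed the truck, not the vase; the vase belongs to the cracking event.
(c) Entailed — the narrative places the polishing before the cracking.
(d) Not entailed — 'was drawing' is progressive on an accomplishment; it does not entail the completed 'drew'.
(e) Entailed — 'Aria cracked the vase' is causative; it entails the inchoative 'the vase cracked'.

(c), (e)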